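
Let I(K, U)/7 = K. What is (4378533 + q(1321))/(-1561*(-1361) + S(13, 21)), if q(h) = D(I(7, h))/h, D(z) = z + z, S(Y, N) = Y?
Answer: 5784042191/2806509414 ≈ 2.0609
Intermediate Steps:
I(K, U) = 7*K
D(z) = 2*z
q(h) = 98/h (q(h) = (2*(7*7))/h = (2*49)/h = 98/h)
(4378533 + q(1321))/(-1561*(-1361) + S(13, 21)) = (4378533 + 98/1321)/(-1561*(-1361) + 13) = (4378533 + 98*(1/1321))/(2124521 + 13) = (4378533 + 98/1321)/2124534 = (5784042191/1321)*(1/2124534) = 5784042191/2806509414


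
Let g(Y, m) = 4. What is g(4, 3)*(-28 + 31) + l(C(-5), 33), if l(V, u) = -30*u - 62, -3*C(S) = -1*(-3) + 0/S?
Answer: -1040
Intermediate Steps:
C(S) = -1 (C(S) = -(-1*(-3) + 0/S)/3 = -(3 + 0)/3 = -⅓*3 = -1)
l(V, u) = -62 - 30*u
g(4, 3)*(-28 + 31) + l(C(-5), 33) = 4*(-28 + 31) + (-62 - 30*33) = 4*3 + (-62 - 990) = 12 - 1052 = -1040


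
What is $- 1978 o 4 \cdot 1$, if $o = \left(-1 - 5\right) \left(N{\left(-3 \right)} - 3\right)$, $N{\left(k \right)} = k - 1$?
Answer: $-332304$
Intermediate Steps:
$N{\left(k \right)} = -1 + k$
$o = 42$ ($o = \left(-1 - 5\right) \left(\left(-1 - 3\right) - 3\right) = - 6 \left(-4 - 3\right) = \left(-6\right) \left(-7\right) = 42$)
$- 1978 o 4 \cdot 1 = - 1978 \cdot 42 \cdot 4 \cdot 1 = - 1978 \cdot 168 \cdot 1 = \left(-1978\right) 168 = -332304$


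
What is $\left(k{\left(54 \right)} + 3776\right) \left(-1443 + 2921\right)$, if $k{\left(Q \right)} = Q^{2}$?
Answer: $9890776$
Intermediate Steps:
$\left(k{\left(54 \right)} + 3776\right) \left(-1443 + 2921\right) = \left(54^{2} + 3776\right) \left(-1443 + 2921\right) = \left(2916 + 3776\right) 1478 = 6692 \cdot 1478 = 9890776$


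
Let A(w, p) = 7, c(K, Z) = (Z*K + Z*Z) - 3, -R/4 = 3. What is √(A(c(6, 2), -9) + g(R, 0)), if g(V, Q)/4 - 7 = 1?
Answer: √39 ≈ 6.2450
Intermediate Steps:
R = -12 (R = -4*3 = -12)
g(V, Q) = 32 (g(V, Q) = 28 + 4*1 = 28 + 4 = 32)
c(K, Z) = -3 + Z² + K*Z (c(K, Z) = (K*Z + Z²) - 3 = (Z² + K*Z) - 3 = -3 + Z² + K*Z)
√(A(c(6, 2), -9) + g(R, 0)) = √(7 + 32) = √39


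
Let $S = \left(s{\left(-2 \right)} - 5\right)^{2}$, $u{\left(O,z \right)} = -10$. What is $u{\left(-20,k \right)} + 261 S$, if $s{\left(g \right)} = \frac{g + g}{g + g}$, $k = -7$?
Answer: $4166$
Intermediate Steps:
$s{\left(g \right)} = 1$ ($s{\left(g \right)} = \frac{2 g}{2 g} = 2 g \frac{1}{2 g} = 1$)
$S = 16$ ($S = \left(1 - 5\right)^{2} = \left(-4\right)^{2} = 16$)
$u{\left(-20,k \right)} + 261 S = -10 + 261 \cdot 16 = -10 + 4176 = 4166$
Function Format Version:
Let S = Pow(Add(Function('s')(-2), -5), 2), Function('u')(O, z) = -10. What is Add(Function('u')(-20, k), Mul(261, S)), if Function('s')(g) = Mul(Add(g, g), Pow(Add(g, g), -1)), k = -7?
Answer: 4166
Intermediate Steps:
Function('s')(g) = 1 (Function('s')(g) = Mul(Mul(2, g), Pow(Mul(2, g), -1)) = Mul(Mul(2, g), Mul(Rational(1, 2), Pow(g, -1))) = 1)
S = 16 (S = Pow(Add(1, -5), 2) = Pow(-4, 2) = 16)
Add(Function('u')(-20, k), Mul(261, S)) = Add(-10, Mul(261, 16)) = Add(-10, 4176) = 4166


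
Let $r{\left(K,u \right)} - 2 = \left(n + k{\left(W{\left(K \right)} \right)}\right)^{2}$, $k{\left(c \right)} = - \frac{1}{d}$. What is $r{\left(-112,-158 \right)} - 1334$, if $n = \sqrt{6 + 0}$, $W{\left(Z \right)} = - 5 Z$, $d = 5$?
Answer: $- \frac{33149}{25} - \frac{2 \sqrt{6}}{5} \approx -1326.9$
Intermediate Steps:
$k{\left(c \right)} = - \frac{1}{5}$
$n = \sqrt{6} \approx 2.4495$
$r{\left(K,u \right)} = 2 + \left(- \frac{1}{5} + \sqrt{6}\right)^{2}$ ($r{\left(K,u \right)} = 2 + \left(\sqrt{6} - \frac{1}{5}\right)^{2} = 2 + \left(- \frac{1}{5} + \sqrt{6}\right)^{2}$)
$r{\left(-112,-158 \right)} - 1334 = \left(\frac{201}{25} - \frac{2 \sqrt{6}}{5}\right) - 1334 = - \frac{33149}{25} - \frac{2 \sqrt{6}}{5}$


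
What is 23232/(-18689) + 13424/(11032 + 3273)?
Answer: -7404784/24304195 ≈ -0.30467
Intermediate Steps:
23232/(-18689) + 13424/(11032 + 3273) = 23232*(-1/18689) + 13424/14305 = -2112/1699 + 13424*(1/14305) = -2112/1699 + 13424/14305 = -7404784/24304195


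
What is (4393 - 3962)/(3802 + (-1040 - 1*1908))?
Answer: 431/854 ≈ 0.50468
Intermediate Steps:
(4393 - 3962)/(3802 + (-1040 - 1*1908)) = 431/(3802 + (-1040 - 1908)) = 431/(3802 - 2948) = 431/854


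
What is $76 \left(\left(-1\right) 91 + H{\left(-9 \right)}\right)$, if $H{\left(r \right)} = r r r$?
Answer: $-62320$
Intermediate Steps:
$H{\left(r \right)} = r^{3}$ ($H{\left(r \right)} = r^{2} r = r^{3}$)
$76 \left(\left(-1\right) 91 + H{\left(-9 \right)}\right) = 76 \left(\left(-1\right) 91 + \left(-9\right)^{3}\right) = 76 \left(-91 - 729\right) = 76 \left(-820\right) = -62320$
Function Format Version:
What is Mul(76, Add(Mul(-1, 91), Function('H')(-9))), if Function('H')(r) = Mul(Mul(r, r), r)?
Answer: -62320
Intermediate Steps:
Function('H')(r) = Pow(r, 3) (Function('H')(r) = Mul(Pow(r, 2), r) = Pow(r, 3))
Mul(76, Add(Mul(-1, 91), Function('H')(-9))) = Mul(76, Add(Mul(-1, 91), Pow(-9, 3))) = Mul(76, Add(-91, -729)) = Mul(76, -820) = -62320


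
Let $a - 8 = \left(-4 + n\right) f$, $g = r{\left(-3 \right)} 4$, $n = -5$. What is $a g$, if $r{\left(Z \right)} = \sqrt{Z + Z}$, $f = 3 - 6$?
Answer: $140 i \sqrt{6} \approx 342.93 i$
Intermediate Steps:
$f = -3$ ($f = 3 - 6 = -3$)
$r{\left(Z \right)} = \sqrt{2} \sqrt{Z}$ ($r{\left(Z \right)} = \sqrt{2 Z} = \sqrt{2} \sqrt{Z}$)
$g = 4 i \sqrt{6}$ ($g = \sqrt{2} \sqrt{-3} \cdot 4 = \sqrt{2} i \sqrt{3} \cdot 4 = i \sqrt{6} \cdot 4 = 4 i \sqrt{6} \approx 9.798 i$)
$a = 35$ ($a = 8 + \left(-4 - 5\right) \left(-3\right) = 8 - -27 = 8 + 27 = 35$)
$a g = 35 \cdot 4 i \sqrt{6} = 140 i \sqrt{6}$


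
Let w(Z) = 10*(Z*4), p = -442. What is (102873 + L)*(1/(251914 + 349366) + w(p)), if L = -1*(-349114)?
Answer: -4804906742152813/601280 ≈ -7.9911e+9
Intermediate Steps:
L = 349114
w(Z) = 40*Z (w(Z) = 10*(4*Z) = 40*Z)
(102873 + L)*(1/(251914 + 349366) + w(p)) = (102873 + 349114)*(1/(251914 + 349366) + 40*(-442)) = 451987*(1/601280 - 17680) = 451987*(-10630630399/601280) = -4804906742152813/601280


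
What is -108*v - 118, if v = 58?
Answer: -6382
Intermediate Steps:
-108*v - 118 = -108*58 - 118 = -6264 - 118 = -6382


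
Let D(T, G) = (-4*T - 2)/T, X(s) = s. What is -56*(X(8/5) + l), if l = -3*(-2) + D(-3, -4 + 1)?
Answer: -3584/15 ≈ -238.93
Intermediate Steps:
D(T, G) = (-2 - 4*T)/T
l = 8/3 (l = -3*(-2) + (-4 - 2/(-3)) = 6 + (-4 - 2*(-⅓)) = 6 + (-4 + ⅔) = 6 - 10/3 = 8/3 ≈ 2.6667)
-56*(X(8/5) + l) = -56*(8/5 + 8/3) = -56*64/15 = -3584/15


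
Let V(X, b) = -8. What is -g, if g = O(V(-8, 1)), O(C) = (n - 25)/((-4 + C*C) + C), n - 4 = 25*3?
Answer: -27/26 ≈ -1.0385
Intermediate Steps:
n = 79 (n = 4 + 25*3 = 4 + 75 = 79)
O(C) = 54/(-4 + C + C**2) (O(C) = (79 - 25)/((-4 + C*C) + C) = 54/((-4 + C**2) + C) = 54/(-4 + C + C**2))
g = 27/26 (g = 54/(-4 - 8 + (-8)**2) = 54/(-4 - 8 + 64) = 54/52 = 54*(1/52) = 27/26 ≈ 1.0385)
-g = -1*27/26 = -27/26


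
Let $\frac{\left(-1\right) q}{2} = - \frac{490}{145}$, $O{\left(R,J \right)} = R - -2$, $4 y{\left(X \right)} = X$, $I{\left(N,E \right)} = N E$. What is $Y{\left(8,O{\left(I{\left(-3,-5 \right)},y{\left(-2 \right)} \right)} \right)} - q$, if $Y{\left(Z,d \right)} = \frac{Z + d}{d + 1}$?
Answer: $- \frac{2803}{522} \approx -5.3697$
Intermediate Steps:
$I{\left(N,E \right)} = E N$
$y{\left(X \right)} = \frac{X}{4}$
$O{\left(R,J \right)} = 2 + R$ ($O{\left(R,J \right)} = R + 2 = 2 + R$)
$Y{\left(Z,d \right)} = \frac{Z + d}{1 + d}$
$q = \frac{196}{29}$ ($q = - 2 \left(- \frac{490}{145}\right) = - 2 \left(\left(-490\right) \frac{1}{145}\right) = \left(-2\right) \left(- \frac{98}{29}\right) = \frac{196}{29} \approx 6.7586$)
$Y{\left(8,O{\left(I{\left(-3,-5 \right)},y{\left(-2 \right)} \right)} \right)} - q = \frac{8 + \left(2 - -15\right)}{1 + \left(2 - -15\right)} - \frac{196}{29} = \frac{8 + \left(2 + 15\right)}{1 + \left(2 + 15\right)} - \frac{196}{29} = \frac{8 + 17}{1 + 17} - \frac{196}{29} = \frac{1}{18} \cdot 25 - \frac{196}{29} = \frac{25}{18} - \frac{196}{29} = - \frac{2803}{522}$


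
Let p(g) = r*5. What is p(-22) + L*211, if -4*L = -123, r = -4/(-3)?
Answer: 77939/12 ≈ 6494.9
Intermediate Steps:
r = 4/3 (r = -4*(-⅓) = 4/3 ≈ 1.3333)
L = 123/4 (L = -¼*(-123) = 123/4 ≈ 30.750)
p(g) = 20/3 (p(g) = (4/3)*5 = 20/3)
p(-22) + L*211 = 20/3 + (123/4)*211 = 20/3 + 25953/4 = 77939/12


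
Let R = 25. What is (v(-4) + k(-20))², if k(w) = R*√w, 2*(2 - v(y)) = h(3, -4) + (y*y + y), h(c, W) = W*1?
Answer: -12496 - 200*I*√5 ≈ -12496.0 - 447.21*I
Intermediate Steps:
h(c, W) = W
v(y) = 4 - y/2 - y²/2 (v(y) = 2 - (-4 + (y*y + y))/2 = 2 - (-4 + (y² + y))/2 = 2 - (-4 + (y + y²))/2 = 2 - (-4 + y + y²)/2 = 2 + (2 - y/2 - y²/2) = 4 - y/2 - y²/2)
k(w) = 25*√w
(v(-4) + k(-20))² = ((4 - ½*(-4) - ½*(-4)²) + 25*√(-20))² = ((4 + 2 - ½*16) + 25*(2*I*√5))² = ((4 + 2 - 8) + 50*I*√5)² = (-2 + 50*I*√5)²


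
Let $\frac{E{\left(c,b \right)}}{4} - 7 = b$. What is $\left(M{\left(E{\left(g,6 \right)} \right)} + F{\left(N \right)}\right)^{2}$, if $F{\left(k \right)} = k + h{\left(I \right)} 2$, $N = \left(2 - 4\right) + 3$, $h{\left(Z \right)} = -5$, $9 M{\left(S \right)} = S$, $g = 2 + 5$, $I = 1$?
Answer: $\frac{841}{81} \approx 10.383$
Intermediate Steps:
$g = 7$
$E{\left(c,b \right)} = 28 + 4 b$
$M{\left(S \right)} = \frac{S}{9}$
$N = 1$ ($N = -2 + 3 = 1$)
$F{\left(k \right)} = -10 + k$ ($F{\left(k \right)} = k - 10 = -10 + k$)
$\left(M{\left(E{\left(g,6 \right)} \right)} + F{\left(N \right)}\right)^{2} = \left(\frac{28 + 4 \cdot 6}{9} + \left(-10 + 1\right)\right)^{2} = \left(\frac{28 + 24}{9} - 9\right)^{2} = \left(\frac{1}{9} \cdot 52 - 9\right)^{2} = \left(\frac{52}{9} - 9\right)^{2} = \left(- \frac{29}{9}\right)^{2} = \frac{841}{81}$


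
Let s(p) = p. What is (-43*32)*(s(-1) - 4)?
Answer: 6880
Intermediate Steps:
(-43*32)*(s(-1) - 4) = (-43*32)*(-1 - 4) = -1376*(-5) = 6880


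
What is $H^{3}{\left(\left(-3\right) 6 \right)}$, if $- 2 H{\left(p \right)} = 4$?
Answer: $-8$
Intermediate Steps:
$H{\left(p \right)} = -2$ ($H{\left(p \right)} = \left(- \frac{1}{2}\right) 4 = -2$)
$H^{3}{\left(\left(-3\right) 6 \right)} = \left(-2\right)^{3} = -8$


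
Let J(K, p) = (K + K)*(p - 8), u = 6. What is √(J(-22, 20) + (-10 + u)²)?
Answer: 16*I*√2 ≈ 22.627*I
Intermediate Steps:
J(K, p) = 2*K*(-8 + p) (J(K, p) = (2*K)*(-8 + p) = 2*K*(-8 + p))
√(J(-22, 20) + (-10 + u)²) = √(2*(-22)*(-8 + 20) + (-10 + 6)²) = √(2*(-22)*12 + (-4)²) = √(-528 + 16) = √(-512) = 16*I*√2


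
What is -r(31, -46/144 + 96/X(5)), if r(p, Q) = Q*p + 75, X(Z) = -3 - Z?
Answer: 22097/72 ≈ 306.90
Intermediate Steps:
r(p, Q) = 75 + Q*p
-r(31, -46/144 + 96/X(5)) = -(75 + (-46/144 + 96/(-3 - 1*5))*31) = -(75 + (-46*1/144 + 96/(-3 - 5))*31) = -(75 + (-23/72 + 96/(-8))*31) = -(75 + (-23/72 + 96*(-⅛))*31) = -(75 + (-23/72 - 12)*31) = -(75 - 887/72*31) = -(75 - 27497/72) = -1*(-22097/72) = 22097/72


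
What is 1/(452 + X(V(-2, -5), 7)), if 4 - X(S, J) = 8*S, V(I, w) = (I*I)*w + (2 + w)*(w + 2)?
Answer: 1/544 ≈ 0.0018382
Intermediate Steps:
V(I, w) = (2 + w)² + w*I² (V(I, w) = I²*w + (2 + w)*(2 + w) = w*I² + (2 + w)² = (2 + w)² + w*I²)
X(S, J) = 4 - 8*S
1/(452 + X(V(-2, -5), 7)) = 1/(452 + (4 - 8*((2 - 5)² - 5*(-2)²))) = 1/(452 + (4 - 8*((-3)² - 5*4))) = 1/(452 + (4 - 8*(9 - 20))) = 1/(452 + (4 - 8*(-11))) = 1/(452 + (4 + 88)) = 1/(452 + 92) = 1/544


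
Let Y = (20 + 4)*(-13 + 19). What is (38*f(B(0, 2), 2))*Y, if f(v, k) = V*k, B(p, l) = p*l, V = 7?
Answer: 76608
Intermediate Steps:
B(p, l) = l*p
Y = 144 (Y = 24*6 = 144)
f(v, k) = 7*k
(38*f(B(0, 2), 2))*Y = (38*(7*2))*144 = (38*14)*144 = 532*144 = 76608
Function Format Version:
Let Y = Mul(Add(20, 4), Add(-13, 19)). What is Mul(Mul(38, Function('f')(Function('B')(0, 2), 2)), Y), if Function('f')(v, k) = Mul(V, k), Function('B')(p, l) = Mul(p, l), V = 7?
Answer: 76608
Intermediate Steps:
Function('B')(p, l) = Mul(l, p)
Y = 144 (Y = Mul(24, 6) = 144)
Function('f')(v, k) = Mul(7, k)
Mul(Mul(38, Function('f')(Function('B')(0, 2), 2)), Y) = Mul(Mul(38, Mul(7, 2)), 144) = Mul(Mul(38, 14), 144) = Mul(532, 144) = 76608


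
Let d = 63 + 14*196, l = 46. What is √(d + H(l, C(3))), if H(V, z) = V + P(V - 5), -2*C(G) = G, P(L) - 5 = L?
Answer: √2899 ≈ 53.842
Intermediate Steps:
P(L) = 5 + L
C(G) = -G/2
H(V, z) = 2*V (H(V, z) = V + (5 + (V - 5)) = V + (5 + (-5 + V)) = V + V = 2*V)
d = 2807 (d = 63 + 2744 = 2807)
√(d + H(l, C(3))) = √(2807 + 2*46) = √(2807 + 92) = √2899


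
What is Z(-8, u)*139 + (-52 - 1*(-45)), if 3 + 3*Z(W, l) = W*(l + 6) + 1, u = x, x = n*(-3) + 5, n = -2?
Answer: -6401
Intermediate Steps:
x = 11 (x = -2*(-3) + 5 = 6 + 5 = 11)
u = 11
Z(W, l) = -⅔ + W*(6 + l)/3 (Z(W, l) = -1 + (W*(l + 6) + 1)/3 = -1 + (W*(6 + l) + 1)/3 = -1 + (1 + W*(6 + l))/3 = -1 + (⅓ + W*(6 + l)/3) = -⅔ + W*(6 + l)/3)
Z(-8, u)*139 + (-52 - 1*(-45)) = (-⅔ + 2*(-8) + (⅓)*(-8)*11)*139 + (-52 - 1*(-45)) = (-⅔ - 16 - 88/3)*139 + (-52 + 45) = -46*139 - 7 = -6394 - 7 = -6401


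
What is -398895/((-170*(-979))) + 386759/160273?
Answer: 87240407/5334847078 ≈ 0.016353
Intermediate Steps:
-398895/((-170*(-979))) + 386759/160273 = -398895/166430 + 386759*(1/160273) = -398895*1/166430 + 386759/160273 = -79779/33286 + 386759/160273 = 87240407/5334847078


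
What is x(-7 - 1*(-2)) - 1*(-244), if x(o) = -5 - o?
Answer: 244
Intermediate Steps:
x(-7 - 1*(-2)) - 1*(-244) = (-5 - (-7 - 1*(-2))) - 1*(-244) = (-5 - (-7 + 2)) + 244 = (-5 - 1*(-5)) + 244 = (-5 + 5) + 244 = 0 + 244 = 244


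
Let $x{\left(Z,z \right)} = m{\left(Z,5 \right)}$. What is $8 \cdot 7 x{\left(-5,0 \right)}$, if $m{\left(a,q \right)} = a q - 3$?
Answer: $-1568$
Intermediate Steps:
$m{\left(a,q \right)} = -3 + a q$
$x{\left(Z,z \right)} = -3 + 5 Z$ ($x{\left(Z,z \right)} = -3 + Z 5 = -3 + 5 Z$)
$8 \cdot 7 x{\left(-5,0 \right)} = 8 \cdot 7 \left(-3 + 5 \left(-5\right)\right) = 56 \left(-3 - 25\right) = 56 \left(-28\right) = -1568$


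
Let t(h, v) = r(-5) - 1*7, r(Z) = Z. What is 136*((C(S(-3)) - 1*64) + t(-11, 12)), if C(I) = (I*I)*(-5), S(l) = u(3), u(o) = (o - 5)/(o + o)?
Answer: -93704/9 ≈ -10412.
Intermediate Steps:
u(o) = (-5 + o)/(2*o) (u(o) = (-5 + o)/((2*o)) = (-5 + o)*(1/(2*o)) = (-5 + o)/(2*o))
S(l) = -1/3 (S(l) = (1/2)*(-5 + 3)/3 = (1/2)*(1/3)*(-2) = -1/3)
C(I) = -5*I**2 (C(I) = I**2*(-5) = -5*I**2)
t(h, v) = -12 (t(h, v) = -5 - 1*7 = -5 - 7 = -12)
136*((C(S(-3)) - 1*64) + t(-11, 12)) = 136*((-5*(-1/3)**2 - 1*64) - 12) = 136*((-5*1/9 - 64) - 12) = 136*((-5/9 - 64) - 12) = 136*(-581/9 - 12) = 136*(-689/9) = -93704/9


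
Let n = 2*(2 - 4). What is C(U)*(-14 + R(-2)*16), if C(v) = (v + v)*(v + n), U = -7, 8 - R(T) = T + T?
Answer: 27412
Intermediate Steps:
R(T) = 8 - 2*T (R(T) = 8 - (T + T) = 8 - 2*T)
n = -4 (n = 2*(-2) = -4)
C(v) = 2*v*(-4 + v) (C(v) = (v + v)*(v - 4) = (2*v)*(-4 + v) = 2*v*(-4 + v))
C(U)*(-14 + R(-2)*16) = (2*(-7)*(-4 - 7))*(-14 + (8 - 2*(-2))*16) = (2*(-7)*(-11))*(-14 + (8 + 4)*16) = 154*(-14 + 12*16) = 154*(-14 + 192) = 154*178 = 27412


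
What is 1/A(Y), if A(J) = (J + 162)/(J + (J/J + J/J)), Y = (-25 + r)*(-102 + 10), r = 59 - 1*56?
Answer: 1013/1093 ≈ 0.92681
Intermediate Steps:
r = 3 (r = 59 - 56 = 3)
Y = 2024 (Y = (-25 + 3)*(-102 + 10) = -22*(-92) = 2024)
A(J) = (162 + J)/(2 + J) (A(J) = (162 + J)/(J + (1 + 1)) = (162 + J)/(J + 2) = (162 + J)/(2 + J))
1/A(Y) = 1/((162 + 2024)/(2 + 2024)) = 1/(2186/2026) = 1/((1/2026)*2186) = 1/(1093/1013) = 1013/1093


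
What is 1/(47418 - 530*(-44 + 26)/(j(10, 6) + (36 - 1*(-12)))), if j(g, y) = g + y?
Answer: 16/761073 ≈ 2.1023e-5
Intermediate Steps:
1/(47418 - 530*(-44 + 26)/(j(10, 6) + (36 - 1*(-12)))) = 1/(47418 - 530*(-44 + 26)/((10 + 6) + (36 - 1*(-12)))) = 1/(47418 - (-9540)/(16 + (36 + 12))) = 1/(47418 - (-9540)/(16 + 48)) = 1/(47418 - (-9540)/64) = 1/(47418 - 530*(-9/32)) = 1/(47418 + 2385/16) = 1/(761073/16) = 16/761073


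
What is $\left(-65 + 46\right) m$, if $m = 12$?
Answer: $-228$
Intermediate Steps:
$\left(-65 + 46\right) m = \left(-65 + 46\right) 12 = \left(-19\right) 12 = -228$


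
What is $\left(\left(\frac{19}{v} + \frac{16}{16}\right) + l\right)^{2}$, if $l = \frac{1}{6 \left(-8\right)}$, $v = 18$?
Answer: $\frac{85849}{20736} \approx 4.1401$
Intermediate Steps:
$l = - \frac{1}{48}$ ($l = \frac{1}{-48} = - \frac{1}{48} \approx -0.020833$)
$\left(\left(\frac{19}{v} + \frac{16}{16}\right) + l\right)^{2} = \left(\left(\frac{19}{18} + \frac{16}{16}\right) - \frac{1}{48}\right)^{2} = \left(\left(19 \cdot \frac{1}{18} + 16 \cdot \frac{1}{16}\right) - \frac{1}{48}\right)^{2} = \left(\left(\frac{19}{18} + 1\right) - \frac{1}{48}\right)^{2} = \left(\frac{37}{18} - \frac{1}{48}\right)^{2} = \left(\frac{293}{144}\right)^{2} = \frac{85849}{20736}$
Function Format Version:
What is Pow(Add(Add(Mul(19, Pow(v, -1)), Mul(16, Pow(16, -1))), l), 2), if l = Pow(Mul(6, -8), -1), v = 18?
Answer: Rational(85849, 20736) ≈ 4.1401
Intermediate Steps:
l = Rational(-1, 48) (l = Pow(-48, -1) = Rational(-1, 48) ≈ -0.020833)
Pow(Add(Add(Mul(19, Pow(v, -1)), Mul(16, Pow(16, -1))), l), 2) = Pow(Add(Add(Mul(19, Pow(18, -1)), Mul(16, Pow(16, -1))), Rational(-1, 48)), 2) = Pow(Add(Add(Mul(19, Rational(1, 18)), Mul(16, Rational(1, 16))), Rational(-1, 48)), 2) = Pow(Add(Add(Rational(19, 18), 1), Rational(-1, 48)), 2) = Pow(Add(Rational(37, 18), Rational(-1, 48)), 2) = Pow(Rational(293, 144), 2) = Rational(85849, 20736)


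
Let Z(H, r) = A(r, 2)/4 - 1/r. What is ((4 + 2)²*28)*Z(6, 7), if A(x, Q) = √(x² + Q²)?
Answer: -144 + 252*√53 ≈ 1690.6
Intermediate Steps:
A(x, Q) = √(Q² + x²)
Z(H, r) = -1/r + √(4 + r²)/4 (Z(H, r) = √(2² + r²)/4 - 1/r = √(4 + r²)*(¼) - 1/r = √(4 + r²)/4 - 1/r = -1/r + √(4 + r²)/4)
((4 + 2)²*28)*Z(6, 7) = ((4 + 2)²*28)*(-1/7 + √(4 + 7²)/4) = (6²*28)*(-1*⅐ + √(4 + 49)/4) = (36*28)*(-⅐ + √53/4) = 1008*(-⅐ + √53/4) = -144 + 252*√53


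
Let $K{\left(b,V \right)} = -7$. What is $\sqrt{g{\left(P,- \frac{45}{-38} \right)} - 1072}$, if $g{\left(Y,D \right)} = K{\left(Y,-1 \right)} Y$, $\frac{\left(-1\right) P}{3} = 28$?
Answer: $22 i \approx 22.0 i$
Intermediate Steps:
$P = -84$ ($P = \left(-3\right) 28 = -84$)
$g{\left(Y,D \right)} = - 7 Y$
$\sqrt{g{\left(P,- \frac{45}{-38} \right)} - 1072} = \sqrt{\left(-7\right) \left(-84\right) - 1072} = \sqrt{588 - 1072} = \sqrt{-484} = 22 i$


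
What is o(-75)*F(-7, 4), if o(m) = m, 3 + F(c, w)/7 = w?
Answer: -525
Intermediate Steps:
F(c, w) = -21 + 7*w
o(-75)*F(-7, 4) = -75*(-21 + 7*4) = -75*(-21 + 28) = -75*7 = -525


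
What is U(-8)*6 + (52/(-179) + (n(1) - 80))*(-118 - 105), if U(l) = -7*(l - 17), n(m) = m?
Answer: 3352989/179 ≈ 18732.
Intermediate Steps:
U(l) = 119 - 7*l (U(l) = -7*(-17 + l) = 119 - 7*l)
U(-8)*6 + (52/(-179) + (n(1) - 80))*(-118 - 105) = (119 - 7*(-8))*6 + (52/(-179) + (1 - 80))*(-118 - 105) = (119 + 56)*6 + (52*(-1/179) - 79)*(-223) = 175*6 + (-52/179 - 79)*(-223) = 1050 - 14193/179*(-223) = 1050 + 3165039/179 = 3352989/179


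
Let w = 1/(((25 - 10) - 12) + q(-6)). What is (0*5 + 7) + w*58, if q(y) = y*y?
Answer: 331/39 ≈ 8.4872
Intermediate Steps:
q(y) = y**2
w = 1/39 (w = 1/(((25 - 10) - 12) + (-6)**2) = 1/((15 - 12) + 36) = 1/(3 + 36) = 1/39 ≈ 0.025641)
(0*5 + 7) + w*58 = (0*5 + 7) + (1/39)*58 = (0 + 7) + 58/39 = 7 + 58/39 = 331/39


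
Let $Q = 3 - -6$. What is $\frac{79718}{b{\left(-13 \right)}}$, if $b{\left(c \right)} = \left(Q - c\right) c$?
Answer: $- \frac{39859}{143} \approx -278.73$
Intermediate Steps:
$Q = 9$ ($Q = 3 + 6 = 9$)
$b{\left(c \right)} = c \left(9 - c\right)$ ($b{\left(c \right)} = \left(9 - c\right) c = c \left(9 - c\right)$)
$\frac{79718}{b{\left(-13 \right)}} = \frac{79718}{\left(-13\right) \left(9 - -13\right)} = \frac{79718}{\left(-13\right) \left(9 + 13\right)} = \frac{79718}{\left(-13\right) 22} = \frac{79718}{-286} = 79718 \left(- \frac{1}{286}\right) = - \frac{39859}{143}$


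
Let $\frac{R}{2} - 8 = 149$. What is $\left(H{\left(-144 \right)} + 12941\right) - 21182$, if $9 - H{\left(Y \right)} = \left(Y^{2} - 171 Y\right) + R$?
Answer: $-53906$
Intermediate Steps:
$R = 314$ ($R = 16 + 2 \cdot 149 = 16 + 298 = 314$)
$H{\left(Y \right)} = -305 - Y^{2} + 171 Y$ ($H{\left(Y \right)} = 9 - \left(\left(Y^{2} - 171 Y\right) + 314\right) = 9 - \left(314 + Y^{2} - 171 Y\right) = -305 - Y^{2} + 171 Y$)
$\left(H{\left(-144 \right)} + 12941\right) - 21182 = \left(\left(-305 - \left(-144\right)^{2} + 171 \left(-144\right)\right) + 12941\right) - 21182 = \left(\left(-305 - 20736 - 24624\right) + 12941\right) - 21182 = \left(-45665 + 12941\right) - 21182 = -32724 - 21182 = -53906$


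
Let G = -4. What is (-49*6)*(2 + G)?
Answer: 588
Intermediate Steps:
(-49*6)*(2 + G) = (-49*6)*(2 - 4) = -294*(-2) = 588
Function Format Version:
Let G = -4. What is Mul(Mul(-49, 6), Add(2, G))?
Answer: 588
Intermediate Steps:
Mul(Mul(-49, 6), Add(2, G)) = Mul(Mul(-49, 6), Add(2, -4)) = Mul(-294, -2) = 588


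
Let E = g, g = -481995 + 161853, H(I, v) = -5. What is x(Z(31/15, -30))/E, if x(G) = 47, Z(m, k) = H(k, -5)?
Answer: -47/320142 ≈ -0.00014681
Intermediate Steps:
Z(m, k) = -5
g = -320142
E = -320142
x(Z(31/15, -30))/E = 47/(-320142) = 47*(-1/320142) = -47/320142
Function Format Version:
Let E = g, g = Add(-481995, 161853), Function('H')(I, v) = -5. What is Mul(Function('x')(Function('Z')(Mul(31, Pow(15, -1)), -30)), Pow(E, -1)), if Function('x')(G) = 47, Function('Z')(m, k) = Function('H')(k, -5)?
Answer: Rational(-47, 320142) ≈ -0.00014681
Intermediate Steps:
Function('Z')(m, k) = -5
g = -320142
E = -320142
Mul(Function('x')(Function('Z')(Mul(31, Pow(15, -1)), -30)), Pow(E, -1)) = Mul(47, Pow(-320142, -1)) = Mul(47, Rational(-1, 320142)) = Rational(-47, 320142)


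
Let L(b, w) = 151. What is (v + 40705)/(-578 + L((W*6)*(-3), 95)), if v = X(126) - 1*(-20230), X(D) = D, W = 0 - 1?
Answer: -143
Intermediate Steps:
W = -1
v = 20356 (v = 126 - 1*(-20230) = 126 + 20230 = 20356)
(v + 40705)/(-578 + L((W*6)*(-3), 95)) = (20356 + 40705)/(-578 + 151) = 61061/(-427) = 61061*(-1/427) = -143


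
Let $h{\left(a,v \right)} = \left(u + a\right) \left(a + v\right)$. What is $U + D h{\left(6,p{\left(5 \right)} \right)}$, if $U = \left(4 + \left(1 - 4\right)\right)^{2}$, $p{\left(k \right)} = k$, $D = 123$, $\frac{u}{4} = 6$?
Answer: $40591$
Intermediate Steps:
$u = 24$ ($u = 4 \cdot 6 = 24$)
$U = 1$ ($U = \left(4 - 3\right)^{2} = 1^{2} = 1$)
$h{\left(a,v \right)} = \left(24 + a\right) \left(a + v\right)$
$U + D h{\left(6,p{\left(5 \right)} \right)} = 1 + 123 \left(6^{2} + 24 \cdot 6 + 24 \cdot 5 + 6 \cdot 5\right) = 1 + 123 \left(36 + 144 + 120 + 30\right) = 1 + 123 \cdot 330 = 1 + 40590 = 40591$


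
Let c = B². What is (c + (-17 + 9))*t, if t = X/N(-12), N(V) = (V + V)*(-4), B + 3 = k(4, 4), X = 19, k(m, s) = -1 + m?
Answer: -19/12 ≈ -1.5833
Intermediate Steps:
B = 0 (B = -3 + (-1 + 4) = -3 + 3 = 0)
N(V) = -8*V (N(V) = (2*V)*(-4) = -8*V)
t = 19/96 (t = 19/((-8*(-12))) = 19/96 ≈ 0.19792)
c = 0 (c = 0² = 0)
(c + (-17 + 9))*t = (0 + (-17 + 9))*(19/96) = (0 - 8)*(19/96) = -8*19/96 = -19/12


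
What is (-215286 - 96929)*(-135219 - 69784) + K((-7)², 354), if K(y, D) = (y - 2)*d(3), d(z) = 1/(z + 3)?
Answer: 384030069917/6 ≈ 6.4005e+10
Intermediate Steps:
d(z) = 1/(3 + z)
K(y, D) = -⅓ + y/6 (K(y, D) = (y - 2)/(3 + 3) = (-2 + y)/6 = (-2 + y)*(⅙) = -⅓ + y/6)
(-215286 - 96929)*(-135219 - 69784) + K((-7)², 354) = (-215286 - 96929)*(-135219 - 69784) + (-⅓ + (⅙)*(-7)²) = -312215*(-205003) + (-⅓ + (⅙)*49) = 64005011645 + (-⅓ + 49/6) = 64005011645 + 47/6 = 384030069917/6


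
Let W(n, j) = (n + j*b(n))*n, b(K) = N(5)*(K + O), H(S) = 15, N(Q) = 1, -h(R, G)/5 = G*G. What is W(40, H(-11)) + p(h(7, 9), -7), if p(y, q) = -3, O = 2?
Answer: 26797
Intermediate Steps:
h(R, G) = -5*G² (h(R, G) = -5*G*G = -5*G²)
b(K) = 2 + K (b(K) = 1*(K + 2) = 1*(2 + K) = 2 + K)
W(n, j) = n*(n + j*(2 + n)) (W(n, j) = (n + j*(2 + n))*n = n*(n + j*(2 + n)))
W(40, H(-11)) + p(h(7, 9), -7) = 40*(40 + 15*(2 + 40)) - 3 = 40*(40 + 15*42) - 3 = 40*(40 + 630) - 3 = 40*670 - 3 = 26800 - 3 = 26797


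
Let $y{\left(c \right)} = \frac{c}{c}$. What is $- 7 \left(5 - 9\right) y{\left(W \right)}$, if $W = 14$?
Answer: $28$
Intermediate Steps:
$y{\left(c \right)} = 1$
$- 7 \left(5 - 9\right) y{\left(W \right)} = - 7 \left(5 - 9\right) 1 = \left(-7\right) \left(-4\right) 1 = 28 \cdot 1 = 28$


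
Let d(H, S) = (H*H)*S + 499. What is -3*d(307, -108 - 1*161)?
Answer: 76057446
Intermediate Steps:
d(H, S) = 499 + S*H**2 (d(H, S) = H**2*S + 499 = S*H**2 + 499 = 499 + S*H**2)
-3*d(307, -108 - 1*161) = -3*(499 + (-108 - 1*161)*307**2) = -3*(499 + (-108 - 161)*94249) = -3*(499 - 269*94249) = -3*(499 - 25352981) = -3*(-25352482) = 76057446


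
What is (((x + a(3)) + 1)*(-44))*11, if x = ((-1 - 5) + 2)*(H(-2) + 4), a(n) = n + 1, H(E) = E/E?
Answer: 7260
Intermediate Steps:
H(E) = 1
a(n) = 1 + n
x = -20 (x = ((-1 - 5) + 2)*(1 + 4) = (-6 + 2)*5 = -4*5 = -20)
(((x + a(3)) + 1)*(-44))*11 = (((-20 + (1 + 3)) + 1)*(-44))*11 = (((-20 + 4) + 1)*(-44))*11 = ((-16 + 1)*(-44))*11 = -15*(-44)*11 = 660*11 = 7260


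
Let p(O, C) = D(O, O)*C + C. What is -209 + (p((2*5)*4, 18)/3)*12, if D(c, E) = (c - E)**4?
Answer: -137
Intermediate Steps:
p(O, C) = C (p(O, C) = (O - O)**4*C + C = 0**4*C + C = 0*C + C = 0 + C = C)
-209 + (p((2*5)*4, 18)/3)*12 = -209 + (18/3)*12 = -209 + (18*(1/3))*12 = -209 + 6*12 = -209 + 72 = -137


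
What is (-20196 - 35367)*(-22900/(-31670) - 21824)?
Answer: 3840198851034/3167 ≈ 1.2126e+9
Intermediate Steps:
(-20196 - 35367)*(-22900/(-31670) - 21824) = -55563*(-22900*(-1/31670) - 21824) = -55563*(2290/3167 - 21824) = -55563*(-69114318/3167) = 3840198851034/3167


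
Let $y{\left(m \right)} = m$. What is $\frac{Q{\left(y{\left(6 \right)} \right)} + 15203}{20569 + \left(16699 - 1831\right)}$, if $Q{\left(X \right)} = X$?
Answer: $\frac{15209}{35437} \approx 0.42918$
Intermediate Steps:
$\frac{Q{\left(y{\left(6 \right)} \right)} + 15203}{20569 + \left(16699 - 1831\right)} = \frac{6 + 15203}{20569 + \left(16699 - 1831\right)} = \frac{15209}{20569 + 14868} = \frac{15209}{35437}$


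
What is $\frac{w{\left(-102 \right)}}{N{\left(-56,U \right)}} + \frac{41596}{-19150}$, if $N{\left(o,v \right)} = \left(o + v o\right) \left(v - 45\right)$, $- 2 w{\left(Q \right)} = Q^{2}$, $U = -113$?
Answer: $- \frac{10280254849}{4744297600} \approx -2.1669$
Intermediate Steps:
$w{\left(Q \right)} = - \frac{Q^{2}}{2}$
$N{\left(o,v \right)} = \left(-45 + v\right) \left(o + o v\right)$ ($N{\left(o,v \right)} = \left(o + o v\right) \left(-45 + v\right) = \left(-45 + v\right) \left(o + o v\right)$)
$\frac{w{\left(-102 \right)}}{N{\left(-56,U \right)}} + \frac{41596}{-19150} = \frac{\left(- \frac{1}{2}\right) \left(-102\right)^{2}}{\left(-56\right) \left(-45 + \left(-113\right)^{2} - -4972\right)} + \frac{41596}{-19150} = \frac{\left(- \frac{1}{2}\right) 10404}{\left(-56\right) \left(-45 + 12769 + 4972\right)} + 41596 \left(- \frac{1}{19150}\right) = - \frac{5202}{\left(-56\right) 17696} - \frac{20798}{9575} = - \frac{5202}{-990976} - \frac{20798}{9575} = \left(-5202\right) \left(- \frac{1}{990976}\right) - \frac{20798}{9575} = \frac{2601}{495488} - \frac{20798}{9575} = - \frac{10280254849}{4744297600}$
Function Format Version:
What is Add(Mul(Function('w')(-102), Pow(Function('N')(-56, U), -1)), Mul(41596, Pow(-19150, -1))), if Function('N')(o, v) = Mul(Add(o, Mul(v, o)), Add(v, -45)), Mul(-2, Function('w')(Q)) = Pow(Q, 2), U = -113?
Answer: Rational(-10280254849, 4744297600) ≈ -2.1669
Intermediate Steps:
Function('w')(Q) = Mul(Rational(-1, 2), Pow(Q, 2))
Function('N')(o, v) = Mul(Add(-45, v), Add(o, Mul(o, v))) (Function('N')(o, v) = Mul(Add(o, Mul(o, v)), Add(-45, v)) = Mul(Add(-45, v), Add(o, Mul(o, v))))
Add(Mul(Function('w')(-102), Pow(Function('N')(-56, U), -1)), Mul(41596, Pow(-19150, -1))) = Add(Mul(Mul(Rational(-1, 2), Pow(-102, 2)), Pow(Mul(-56, Add(-45, Pow(-113, 2), Mul(-44, -113))), -1)), Mul(41596, Pow(-19150, -1))) = Add(Mul(Mul(Rational(-1, 2), 10404), Pow(Mul(-56, Add(-45, 12769, 4972)), -1)), Mul(41596, Rational(-1, 19150))) = Add(Mul(-5202, Pow(Mul(-56, 17696), -1)), Rational(-20798, 9575)) = Add(Mul(-5202, Pow(-990976, -1)), Rational(-20798, 9575)) = Add(Mul(-5202, Rational(-1, 990976)), Rational(-20798, 9575)) = Add(Rational(2601, 495488), Rational(-20798, 9575)) = Rational(-10280254849, 4744297600)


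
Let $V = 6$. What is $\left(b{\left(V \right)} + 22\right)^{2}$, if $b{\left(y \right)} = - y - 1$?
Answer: $225$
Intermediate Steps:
$b{\left(y \right)} = -1 - y$
$\left(b{\left(V \right)} + 22\right)^{2} = \left(\left(-1 - 6\right) + 22\right)^{2} = \left(-7 + 22\right)^{2} = 15^{2} = 225$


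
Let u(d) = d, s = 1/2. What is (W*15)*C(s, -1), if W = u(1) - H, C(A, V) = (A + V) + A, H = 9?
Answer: 0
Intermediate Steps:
s = 1/2 ≈ 0.50000
C(A, V) = V + 2*A
W = -8 (W = 1 - 1*9 = 1 - 9 = -8)
(W*15)*C(s, -1) = (-8*15)*(-1 + 2*(1/2)) = -120*(-1 + 1) = -120*0 = 0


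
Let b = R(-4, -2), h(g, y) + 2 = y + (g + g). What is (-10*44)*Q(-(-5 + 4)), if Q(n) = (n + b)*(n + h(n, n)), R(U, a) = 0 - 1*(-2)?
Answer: -2640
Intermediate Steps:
h(g, y) = -2 + y + 2*g (h(g, y) = -2 + (y + (g + g)) = -2 + (y + 2*g) = -2 + y + 2*g)
R(U, a) = 2 (R(U, a) = 0 + 2 = 2)
b = 2
Q(n) = (-2 + 4*n)*(2 + n) (Q(n) = (n + 2)*(n + (-2 + n + 2*n)) = (2 + n)*(n + (-2 + 3*n)) = (2 + n)*(-2 + 4*n) = (-2 + 4*n)*(2 + n))
(-10*44)*Q(-(-5 + 4)) = (-10*44)*(-4 + 4*(-(-5 + 4))² + 6*(-(-5 + 4))) = -440*(-4 + 4*(-1*(-1))² + 6*(-1*(-1))) = -440*(-4 + 4*1² + 6*1) = -440*(-4 + 4*1 + 6) = -440*(-4 + 4 + 6) = -440*6 = -2640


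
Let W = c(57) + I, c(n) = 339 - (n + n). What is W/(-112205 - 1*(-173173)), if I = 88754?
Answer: 88979/60968 ≈ 1.4594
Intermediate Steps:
c(n) = 339 - 2*n
W = 88979 (W = (339 - 2*57) + 88754 = (339 - 114) + 88754 = 225 + 88754 = 88979)
W/(-112205 - 1*(-173173)) = 88979/(-112205 - 1*(-173173)) = 88979/(-112205 + 173173) = 88979/60968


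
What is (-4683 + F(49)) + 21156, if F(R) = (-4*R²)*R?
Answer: -454123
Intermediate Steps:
F(R) = -4*R³
(-4683 + F(49)) + 21156 = (-4683 - 4*49³) + 21156 = (-4683 - 4*117649) + 21156 = (-4683 - 470596) + 21156 = -475279 + 21156 = -454123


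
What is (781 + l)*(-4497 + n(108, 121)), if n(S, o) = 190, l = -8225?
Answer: 32061308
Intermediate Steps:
(781 + l)*(-4497 + n(108, 121)) = (781 - 8225)*(-4497 + 190) = -7444*(-4307) = 32061308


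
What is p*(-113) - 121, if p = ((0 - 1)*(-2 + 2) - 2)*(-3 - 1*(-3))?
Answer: -121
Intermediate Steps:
p = 0 (p = (-1*0 - 2)*(-3 + 3) = (0 - 2)*0 = -2*0 = 0)
p*(-113) - 121 = 0*(-113) - 121 = 0 - 121 = -121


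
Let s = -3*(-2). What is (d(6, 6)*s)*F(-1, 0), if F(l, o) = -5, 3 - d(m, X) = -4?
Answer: -210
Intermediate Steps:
d(m, X) = 7 (d(m, X) = 3 - 1*(-4) = 3 + 4 = 7)
s = 6
(d(6, 6)*s)*F(-1, 0) = (7*6)*(-5) = 42*(-5) = -210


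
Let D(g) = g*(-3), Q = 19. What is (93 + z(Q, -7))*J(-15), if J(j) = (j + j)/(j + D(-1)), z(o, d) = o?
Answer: 280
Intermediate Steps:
D(g) = -3*g
J(j) = 2*j/(3 + j) (J(j) = (j + j)/(j - 3*(-1)) = (2*j)/(j + 3) = (2*j)/(3 + j) = 2*j/(3 + j))
(93 + z(Q, -7))*J(-15) = (93 + 19)*(2*(-15)/(3 - 15)) = 112*(2*(-15)/(-12)) = 112*(2*(-15)*(-1/12)) = 112*(5/2) = 280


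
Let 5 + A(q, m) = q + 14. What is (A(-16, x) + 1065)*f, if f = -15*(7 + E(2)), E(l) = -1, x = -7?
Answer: -95220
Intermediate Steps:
A(q, m) = 9 + q (A(q, m) = -5 + (q + 14) = -5 + (14 + q) = 9 + q)
f = -90 (f = -15*(7 - 1) = -15*6 = -90)
(A(-16, x) + 1065)*f = ((9 - 16) + 1065)*(-90) = (-7 + 1065)*(-90) = 1058*(-90) = -95220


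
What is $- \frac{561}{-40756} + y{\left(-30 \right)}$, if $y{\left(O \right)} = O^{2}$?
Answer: $\frac{36680961}{40756} \approx 900.01$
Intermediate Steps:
$- \frac{561}{-40756} + y{\left(-30 \right)} = - \frac{561}{-40756} + \left(-30\right)^{2} = \left(-561\right) \left(- \frac{1}{40756}\right) + 900 = \frac{561}{40756} + 900 = \frac{36680961}{40756}$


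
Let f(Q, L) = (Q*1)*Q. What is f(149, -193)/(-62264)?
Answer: -22201/62264 ≈ -0.35656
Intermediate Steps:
f(Q, L) = Q² (f(Q, L) = Q*Q = Q²)
f(149, -193)/(-62264) = 149²/(-62264) = 22201*(-1/62264) = -22201/62264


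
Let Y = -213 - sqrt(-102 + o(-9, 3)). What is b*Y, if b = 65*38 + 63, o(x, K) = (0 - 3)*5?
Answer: -539529 - 7599*I*sqrt(13) ≈ -5.3953e+5 - 27399.0*I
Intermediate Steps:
o(x, K) = -15 (o(x, K) = -3*5 = -15)
b = 2533 (b = 2470 + 63 = 2533)
Y = -213 - 3*I*sqrt(13) (Y = -213 - sqrt(-102 - 15) = -213 - sqrt(-117) = -213 - 3*I*sqrt(13) ≈ -213.0 - 10.817*I)
b*Y = 2533*(-213 - 3*I*sqrt(13)) = -539529 - 7599*I*sqrt(13)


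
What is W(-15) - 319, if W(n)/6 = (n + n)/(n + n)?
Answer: -313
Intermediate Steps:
W(n) = 6 (W(n) = 6*((n + n)/(n + n)) = 6*((2*n)/((2*n))) = 6*((2*n)*(1/(2*n))) = 6*1 = 6)
W(-15) - 319 = 6 - 319 = -313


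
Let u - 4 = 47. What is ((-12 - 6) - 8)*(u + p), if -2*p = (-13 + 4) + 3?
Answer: -1404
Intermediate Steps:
u = 51 (u = 4 + 47 = 51)
p = 3 (p = -((-13 + 4) + 3)/2 = -(-9 + 3)/2 = -½*(-6) = 3)
((-12 - 6) - 8)*(u + p) = ((-12 - 6) - 8)*(51 + 3) = (-18 - 8)*54 = -26*54 = -1404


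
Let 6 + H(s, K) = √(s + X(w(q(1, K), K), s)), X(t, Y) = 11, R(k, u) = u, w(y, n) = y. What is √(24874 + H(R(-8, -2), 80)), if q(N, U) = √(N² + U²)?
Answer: √24871 ≈ 157.71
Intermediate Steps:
H(s, K) = -6 + √(11 + s) (H(s, K) = -6 + √(s + 11) = -6 + √(11 + s))
√(24874 + H(R(-8, -2), 80)) = √(24874 + (-6 + √(11 - 2))) = √(24874 + (-6 + √9)) = √(24874 + (-6 + 3)) = √(24874 - 3) = √24871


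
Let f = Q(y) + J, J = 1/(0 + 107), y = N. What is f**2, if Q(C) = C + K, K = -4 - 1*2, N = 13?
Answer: 562500/11449 ≈ 49.131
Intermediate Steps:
K = -6 (K = -4 - 2 = -6)
y = 13
J = 1/107 ≈ 0.0093458
Q(C) = -6 + C (Q(C) = C - 6 = -6 + C)
f = 750/107 (f = (-6 + 13) + 1/107 = 7 + 1/107 = 750/107 ≈ 7.0093)
f**2 = (750/107)**2 = 562500/11449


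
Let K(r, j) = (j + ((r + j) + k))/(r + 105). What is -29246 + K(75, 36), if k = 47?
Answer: -2632043/90 ≈ -29245.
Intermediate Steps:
K(r, j) = (47 + r + 2*j)/(105 + r) (K(r, j) = (j + ((r + j) + 47))/(r + 105) = (j + ((j + r) + 47))/(105 + r) = (j + (47 + j + r))/(105 + r) = (47 + r + 2*j)/(105 + r))
-29246 + K(75, 36) = -29246 + (47 + 75 + 2*36)/(105 + 75) = -29246 + (47 + 75 + 72)/180 = -29246 + (1/180)*194 = -29246 + 97/90 = -2632043/90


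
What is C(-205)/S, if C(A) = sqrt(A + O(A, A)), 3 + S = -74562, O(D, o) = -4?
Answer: -I*sqrt(209)/74565 ≈ -0.00019388*I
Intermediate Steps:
S = -74565 (S = -3 - 74562 = -74565)
C(A) = sqrt(-4 + A) (C(A) = sqrt(A - 4) = sqrt(-4 + A))
C(-205)/S = sqrt(-4 - 205)/(-74565) = sqrt(-209)*(-1/74565) = (I*sqrt(209))*(-1/74565) = -I*sqrt(209)/74565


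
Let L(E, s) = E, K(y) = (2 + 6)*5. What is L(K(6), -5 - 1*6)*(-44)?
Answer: -1760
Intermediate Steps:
K(y) = 40 (K(y) = 8*5 = 40)
L(K(6), -5 - 1*6)*(-44) = 40*(-44) = -1760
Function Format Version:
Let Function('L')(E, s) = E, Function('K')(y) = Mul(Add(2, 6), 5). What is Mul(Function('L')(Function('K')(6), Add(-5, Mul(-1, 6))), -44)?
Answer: -1760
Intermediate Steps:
Function('K')(y) = 40 (Function('K')(y) = Mul(8, 5) = 40)
Mul(Function('L')(Function('K')(6), Add(-5, Mul(-1, 6))), -44) = Mul(40, -44) = -1760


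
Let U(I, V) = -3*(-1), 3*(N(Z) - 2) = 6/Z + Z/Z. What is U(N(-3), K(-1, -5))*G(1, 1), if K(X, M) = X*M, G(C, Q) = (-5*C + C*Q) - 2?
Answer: -18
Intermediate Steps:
G(C, Q) = -2 - 5*C + C*Q
K(X, M) = M*X
N(Z) = 7/3 + 2/Z (N(Z) = 2 + (6/Z + Z/Z)/3 = 2 + (6/Z + 1)/3 = 2 + (1 + 6/Z)/3 = 2 + (1/3 + 2/Z) = 7/3 + 2/Z)
U(I, V) = 3
U(N(-3), K(-1, -5))*G(1, 1) = 3*(-2 - 5*1 + 1*1) = 3*(-2 - 5 + 1) = 3*(-6) = -18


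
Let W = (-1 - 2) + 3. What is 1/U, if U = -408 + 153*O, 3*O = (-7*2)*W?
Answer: -1/408 ≈ -0.0024510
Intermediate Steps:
W = 0 (W = -3 + 3 = 0)
O = 0 (O = (-7*2*0)/3 = (-14*0)/3 = (1/3)*0 = 0)
U = -408 (U = -408 + 153*0 = -408 + 0 = -408)
1/U = 1/(-408) = -1/408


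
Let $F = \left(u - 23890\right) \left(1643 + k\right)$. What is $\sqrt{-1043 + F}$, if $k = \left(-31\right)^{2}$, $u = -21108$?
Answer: $i \sqrt{117175835} \approx 10825.0 i$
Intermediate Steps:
$k = 961$
$F = -117174792$ ($F = \left(-21108 - 23890\right) \left(1643 + 961\right) = \left(-44998\right) 2604 = -117174792$)
$\sqrt{-1043 + F} = \sqrt{-1043 - 117174792} = \sqrt{-117175835} = i \sqrt{117175835}$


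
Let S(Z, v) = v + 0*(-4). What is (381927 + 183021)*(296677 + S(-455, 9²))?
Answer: 167652838584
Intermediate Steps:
S(Z, v) = v (S(Z, v) = v + 0 = v)
(381927 + 183021)*(296677 + S(-455, 9²)) = (381927 + 183021)*(296677 + 9²) = 564948*(296677 + 81) = 564948*296758 = 167652838584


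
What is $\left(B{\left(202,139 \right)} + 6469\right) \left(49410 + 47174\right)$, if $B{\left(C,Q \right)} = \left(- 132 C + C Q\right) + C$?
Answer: $780881640$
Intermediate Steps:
$B{\left(C,Q \right)} = - 131 C + C Q$
$\left(B{\left(202,139 \right)} + 6469\right) \left(49410 + 47174\right) = \left(202 \left(-131 + 139\right) + 6469\right) \left(49410 + 47174\right) = \left(202 \cdot 8 + 6469\right) 96584 = \left(1616 + 6469\right) 96584 = 8085 \cdot 96584 = 780881640$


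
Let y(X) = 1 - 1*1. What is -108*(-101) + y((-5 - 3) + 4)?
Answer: 10908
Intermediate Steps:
y(X) = 0 (y(X) = 1 - 1 = 0)
-108*(-101) + y((-5 - 3) + 4) = -108*(-101) + 0 = 10908 + 0 = 10908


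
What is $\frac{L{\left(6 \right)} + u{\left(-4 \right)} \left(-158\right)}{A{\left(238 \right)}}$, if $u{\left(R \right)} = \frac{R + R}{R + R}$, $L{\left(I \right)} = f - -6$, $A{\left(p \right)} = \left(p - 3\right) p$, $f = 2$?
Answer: $- \frac{15}{5593} \approx -0.0026819$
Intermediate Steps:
$A{\left(p \right)} = p \left(-3 + p\right)$ ($A{\left(p \right)} = \left(-3 + p\right) p = p \left(-3 + p\right)$)
$L{\left(I \right)} = 8$ ($L{\left(I \right)} = 2 - -6 = 2 + 6 = 8$)
$u{\left(R \right)} = 1$ ($u{\left(R \right)} = \frac{2 R}{2 R} = 2 R \frac{1}{2 R} = 1$)
$\frac{L{\left(6 \right)} + u{\left(-4 \right)} \left(-158\right)}{A{\left(238 \right)}} = \frac{8 + 1 \left(-158\right)}{238 \left(-3 + 238\right)} = \frac{8 - 158}{238 \cdot 235} = - \frac{150}{55930} = \left(-150\right) \frac{1}{55930} = - \frac{15}{5593}$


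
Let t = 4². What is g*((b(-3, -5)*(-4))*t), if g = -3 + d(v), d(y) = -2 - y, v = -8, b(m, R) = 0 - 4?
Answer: 768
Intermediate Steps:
b(m, R) = -4
t = 16
g = 3 (g = -3 + (-2 - 1*(-8)) = -3 + (-2 + 8) = -3 + 6 = 3)
g*((b(-3, -5)*(-4))*t) = 3*(-4*(-4)*16) = 3*(16*16) = 3*256 = 768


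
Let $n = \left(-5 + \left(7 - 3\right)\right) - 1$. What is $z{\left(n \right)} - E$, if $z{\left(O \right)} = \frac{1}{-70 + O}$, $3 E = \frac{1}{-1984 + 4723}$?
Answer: $- \frac{307}{21912} \approx -0.014011$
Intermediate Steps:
$n = -2$ ($n = \left(-5 + \left(7 - 3\right)\right) - 1 = \left(-5 + 4\right) - 1 = -1 - 1 = -2$)
$E = \frac{1}{8217}$ ($E = \frac{1}{3 \left(-1984 + 4723\right)} = \frac{1}{3 \cdot 2739} = \frac{1}{3} \cdot \frac{1}{2739} = \frac{1}{8217} \approx 0.0001217$)
$z{\left(n \right)} - E = \frac{1}{-70 - 2} - \frac{1}{8217} = \frac{1}{-72} - \frac{1}{8217} = - \frac{1}{72} - \frac{1}{8217} = - \frac{307}{21912}$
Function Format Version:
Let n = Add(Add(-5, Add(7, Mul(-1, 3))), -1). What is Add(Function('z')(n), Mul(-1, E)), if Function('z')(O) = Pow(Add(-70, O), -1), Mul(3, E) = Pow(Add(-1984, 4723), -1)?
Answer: Rational(-307, 21912) ≈ -0.014011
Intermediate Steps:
n = -2 (n = Add(Add(-5, Add(7, -3)), -1) = Add(Add(-5, 4), -1) = Add(-1, -1) = -2)
E = Rational(1, 8217) (E = Mul(Rational(1, 3), Pow(Add(-1984, 4723), -1)) = Mul(Rational(1, 3), Pow(2739, -1)) = Mul(Rational(1, 3), Rational(1, 2739)) = Rational(1, 8217) ≈ 0.00012170)
Add(Function('z')(n), Mul(-1, E)) = Add(Pow(Add(-70, -2), -1), Mul(-1, Rational(1, 8217))) = Add(Pow(-72, -1), Rational(-1, 8217)) = Add(Rational(-1, 72), Rational(-1, 8217)) = Rational(-307, 21912)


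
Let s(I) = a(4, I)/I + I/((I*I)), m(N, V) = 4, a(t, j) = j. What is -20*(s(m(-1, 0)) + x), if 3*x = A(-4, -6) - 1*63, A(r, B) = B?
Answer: 435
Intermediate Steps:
x = -23 (x = (-6 - 1*63)/3 = (-6 - 63)/3 = (⅓)*(-69) = -23)
s(I) = 1 + 1/I (s(I) = I/I + I/((I*I)) = 1 + I/(I²) = 1 + I/I² = 1 + 1/I)
-20*(s(m(-1, 0)) + x) = -20*((1 + 4)/4 - 23) = -20*((¼)*5 - 23) = -20*(5/4 - 23) = -20*(-87/4) = 435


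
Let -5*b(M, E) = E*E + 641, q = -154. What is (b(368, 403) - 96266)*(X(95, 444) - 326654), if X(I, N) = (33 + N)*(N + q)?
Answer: 24270443824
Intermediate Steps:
b(M, E) = -641/5 - E**2/5 (b(M, E) = -(E*E + 641)/5 = -(E**2 + 641)/5 = -(641 + E**2)/5 = -641/5 - E**2/5)
X(I, N) = (-154 + N)*(33 + N) (X(I, N) = (33 + N)*(N - 154) = (33 + N)*(-154 + N) = (-154 + N)*(33 + N))
(b(368, 403) - 96266)*(X(95, 444) - 326654) = ((-641/5 - 1/5*403**2) - 96266)*((-5082 + 444**2 - 121*444) - 326654) = ((-641/5 - 1/5*162409) - 96266)*((-5082 + 197136 - 53724) - 326654) = ((-641/5 - 162409/5) - 96266)*(138330 - 326654) = (-32610 - 96266)*(-188324) = -128876*(-188324) = 24270443824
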